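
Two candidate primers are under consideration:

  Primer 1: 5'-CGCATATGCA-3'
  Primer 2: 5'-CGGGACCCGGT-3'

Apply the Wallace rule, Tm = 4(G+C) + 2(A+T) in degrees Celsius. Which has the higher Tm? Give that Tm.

Primer 2, 40°C

Primer 1: A+T=5, G+C=5 → Tm = 2(5)+4(5) = 30°C
Primer 2: A+T=2, G+C=9 → Tm = 2(2)+4(9) = 40°C
30°C vs 40°C → primer 2 is higher.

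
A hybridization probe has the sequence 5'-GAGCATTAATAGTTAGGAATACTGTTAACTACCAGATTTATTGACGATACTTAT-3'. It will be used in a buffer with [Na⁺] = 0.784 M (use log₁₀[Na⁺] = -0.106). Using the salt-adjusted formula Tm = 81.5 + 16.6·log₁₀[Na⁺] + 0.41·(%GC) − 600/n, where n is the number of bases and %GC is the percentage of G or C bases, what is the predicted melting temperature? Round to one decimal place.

80.8°C

Length n = 54. Counting bases: A=19, C=7, G=9, T=19
G+C = 16, so %GC = 16/54 × 100 = 29.63%
Salt term: 16.6 × (-0.106) = -1.76
GC term: 0.41 × 29.63 = 12.148; length term: −600/54 = −11.111
Tm = 81.5 + (-1.76) + 12.148 − 11.111 = 80.777 → 80.8°C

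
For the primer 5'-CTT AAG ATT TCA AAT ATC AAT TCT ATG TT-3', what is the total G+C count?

Scanning the sequence gives T=13, C=4, A=10, G=2.
G+C = 2 + 4 = 6

6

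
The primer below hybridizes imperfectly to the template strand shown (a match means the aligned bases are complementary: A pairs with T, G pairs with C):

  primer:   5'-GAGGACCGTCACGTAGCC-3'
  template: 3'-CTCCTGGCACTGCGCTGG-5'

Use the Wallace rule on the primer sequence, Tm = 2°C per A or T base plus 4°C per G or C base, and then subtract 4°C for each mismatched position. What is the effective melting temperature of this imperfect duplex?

Primer base counts: A=4, T=2, G=6, C=6 → A+T=6, G+C=12
Perfect-match Tm = 2(6) + 4(12) = 12 + 48 = 60°C
Mismatches (positions where the bases are not complementary): 4 (at positions 10, 14, 15, 16)
Effective Tm = 60 − 4×4 = 60 − 16 = 44°C

44°C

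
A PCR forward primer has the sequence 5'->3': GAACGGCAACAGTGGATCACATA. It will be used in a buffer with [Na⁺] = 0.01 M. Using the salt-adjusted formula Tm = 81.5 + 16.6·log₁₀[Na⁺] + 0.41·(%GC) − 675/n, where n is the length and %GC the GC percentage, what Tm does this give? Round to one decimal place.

Length n = 23. Base counts: C=5, G=6, A=9, T=3
G+C = 11, so %GC = 11/23 × 100 = 47.826%
Salt term: 16.6 × (-2) = -33.2
GC term: 0.41 × 47.826 = 19.609; length term: −675/23 = −29.348
Tm = 81.5 + (-33.2) + 19.609 − 29.348 = 38.561 → 38.6°C

38.6°C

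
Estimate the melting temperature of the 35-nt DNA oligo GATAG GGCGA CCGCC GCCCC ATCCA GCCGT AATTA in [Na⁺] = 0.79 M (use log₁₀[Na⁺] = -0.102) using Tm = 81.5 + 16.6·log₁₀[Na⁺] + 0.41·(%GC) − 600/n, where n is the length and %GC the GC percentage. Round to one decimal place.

Length n = 35. Counting bases: A=8, T=5, C=13, G=9
G+C = 22, so %GC = 22/35 × 100 = 62.857%
Salt term: 16.6 × (-0.102) = -1.693
GC term: 0.41 × 62.857 = 25.771; length term: −600/35 = −17.143
Tm = 81.5 + (-1.693) + 25.771 − 17.143 = 88.435 → 88.4°C

88.4°C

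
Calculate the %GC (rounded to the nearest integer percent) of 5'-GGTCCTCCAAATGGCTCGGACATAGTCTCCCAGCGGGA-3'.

Counting bases: A=8, C=12, G=11, T=7
G+C = 11 + 12 = 23 out of 38 bases
%GC = 23/38 × 100 = 60.53% ≈ 61%

61%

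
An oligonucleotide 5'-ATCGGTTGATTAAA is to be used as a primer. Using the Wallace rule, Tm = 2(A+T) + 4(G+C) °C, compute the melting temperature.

Scanning the sequence gives T=5, C=1, A=5, G=3.
AT pairs contribute 10, GC pairs contribute 4.
Tm = 2(10) + 4(4) = 20 + 16 = 36°C

36°C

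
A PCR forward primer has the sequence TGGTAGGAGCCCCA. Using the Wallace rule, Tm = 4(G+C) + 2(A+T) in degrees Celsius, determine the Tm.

Scanning the sequence gives T=2, C=4, G=5, A=3.
AT pairs contribute 5, GC pairs contribute 9.
Tm = 2×5 + 4×9 = 46°C

46°C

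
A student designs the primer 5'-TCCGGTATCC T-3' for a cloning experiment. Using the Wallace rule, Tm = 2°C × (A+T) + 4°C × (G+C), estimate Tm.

34°C

Base counts: C=4, G=2, A=1, T=4
AT pairs contribute 5, GC pairs contribute 6.
Tm = 4·6 + 2·5 = 24 + 10 = 34°C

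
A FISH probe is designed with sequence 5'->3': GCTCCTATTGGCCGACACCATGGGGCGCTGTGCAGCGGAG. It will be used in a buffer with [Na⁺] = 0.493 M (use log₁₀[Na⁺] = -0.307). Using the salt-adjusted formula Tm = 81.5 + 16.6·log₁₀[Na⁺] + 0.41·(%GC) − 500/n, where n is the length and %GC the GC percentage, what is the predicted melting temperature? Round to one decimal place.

Length n = 40. Scanning the sequence gives G=15, A=6, T=7, C=12.
G+C = 27, so %GC = 27/40 × 100 = 67.5%
Salt term: 16.6 × (-0.307) = -5.096
GC term: 0.41 × 67.5 = 27.675; length term: −500/40 = −12.5
Tm = 81.5 + (-5.096) + 27.675 − 12.5 = 91.579 → 91.6°C

91.6°C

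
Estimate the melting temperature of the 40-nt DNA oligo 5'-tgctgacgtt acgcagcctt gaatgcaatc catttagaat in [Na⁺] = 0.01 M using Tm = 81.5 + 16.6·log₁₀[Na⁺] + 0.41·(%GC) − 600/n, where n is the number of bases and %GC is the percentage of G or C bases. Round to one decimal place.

Length n = 40. Scanning the sequence gives T=12, A=11, C=9, G=8.
G+C = 17, so %GC = 17/40 × 100 = 42.5%
Salt term: 16.6 × (-2) = -33.2
GC term: 0.41 × 42.5 = 17.425; length term: −600/40 = −15
Tm = 81.5 + (-33.2) + 17.425 − 15 = 50.725 → 50.7°C

50.7°C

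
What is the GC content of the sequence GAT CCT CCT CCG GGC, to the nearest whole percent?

Counting bases: T=3, C=7, A=1, G=4
G+C = 4 + 7 = 11 out of 15 bases
%GC = 11/15 × 100 = 73.33% ≈ 73%

73%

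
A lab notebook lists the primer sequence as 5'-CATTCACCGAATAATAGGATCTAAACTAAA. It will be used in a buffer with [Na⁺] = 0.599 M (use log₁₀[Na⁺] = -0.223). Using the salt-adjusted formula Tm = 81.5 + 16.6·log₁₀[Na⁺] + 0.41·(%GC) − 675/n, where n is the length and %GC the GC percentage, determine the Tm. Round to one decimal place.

Length n = 30. C=6, G=3, A=14, T=7
G+C = 9, so %GC = 9/30 × 100 = 30%
Salt term: 16.6 × (-0.223) = -3.702
GC term: 0.41 × 30 = 12.3; length term: −675/30 = −22.5
Tm = 81.5 + (-3.702) + 12.3 − 22.5 = 67.598 → 67.6°C

67.6°C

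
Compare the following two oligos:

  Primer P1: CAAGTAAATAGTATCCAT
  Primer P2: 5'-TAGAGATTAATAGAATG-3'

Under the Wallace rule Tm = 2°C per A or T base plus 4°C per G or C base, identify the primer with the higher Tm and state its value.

Primer P1, 46°C

Primer P1: A+T=13, G+C=5 → Tm = 2(13)+4(5) = 46°C
Primer P2: A+T=13, G+C=4 → Tm = 2(13)+4(4) = 42°C
46°C vs 42°C → primer P1 is higher.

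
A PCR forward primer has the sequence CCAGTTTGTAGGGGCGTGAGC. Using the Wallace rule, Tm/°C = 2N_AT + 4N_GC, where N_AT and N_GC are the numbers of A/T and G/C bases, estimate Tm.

T=5, C=4, A=3, G=9
A+T = 8, G+C = 13
Tm = 4·13 + 2·8 = 52 + 16 = 68°C

68°C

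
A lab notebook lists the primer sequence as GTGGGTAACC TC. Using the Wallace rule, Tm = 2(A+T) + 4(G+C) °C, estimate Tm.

Scanning the sequence gives A=2, T=3, G=4, C=3.
AT pairs contribute 5, GC pairs contribute 7.
Tm = 4·7 + 2·5 = 28 + 10 = 38°C

38°C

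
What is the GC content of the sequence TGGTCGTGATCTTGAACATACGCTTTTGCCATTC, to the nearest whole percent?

44%

Scanning the sequence gives G=7, C=8, A=6, T=13.
G+C = 7 + 8 = 15 out of 34 bases
%GC = 15/34 × 100 = 44.12% ≈ 44%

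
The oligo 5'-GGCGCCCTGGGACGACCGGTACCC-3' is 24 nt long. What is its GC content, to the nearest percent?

79%

Base counts: G=9, C=10, A=3, T=2
G+C = 9 + 10 = 19 out of 24 bases
%GC = 19/24 × 100 = 79.17% ≈ 79%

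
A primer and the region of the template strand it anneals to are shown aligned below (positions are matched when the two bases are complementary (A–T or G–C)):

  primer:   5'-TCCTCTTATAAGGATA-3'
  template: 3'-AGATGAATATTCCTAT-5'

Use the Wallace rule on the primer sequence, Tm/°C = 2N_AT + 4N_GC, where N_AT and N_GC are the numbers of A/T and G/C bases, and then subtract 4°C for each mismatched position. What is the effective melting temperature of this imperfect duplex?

Primer base counts: A=5, T=6, G=2, C=3 → A+T=11, G+C=5
Perfect-match Tm = 2(11) + 4(5) = 22 + 20 = 42°C
Mismatches (positions where the bases are not complementary): 2 (at positions 3, 4)
Effective Tm = 42 − 2×4 = 42 − 8 = 34°C

34°C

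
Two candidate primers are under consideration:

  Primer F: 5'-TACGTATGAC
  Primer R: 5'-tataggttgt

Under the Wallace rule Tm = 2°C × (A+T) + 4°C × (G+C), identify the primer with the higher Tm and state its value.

Primer F: A+T=6, G+C=4 → Tm = 2(6)+4(4) = 28°C
Primer R: A+T=7, G+C=3 → Tm = 2(7)+4(3) = 26°C
28°C vs 26°C → primer F is higher.

Primer F, 28°C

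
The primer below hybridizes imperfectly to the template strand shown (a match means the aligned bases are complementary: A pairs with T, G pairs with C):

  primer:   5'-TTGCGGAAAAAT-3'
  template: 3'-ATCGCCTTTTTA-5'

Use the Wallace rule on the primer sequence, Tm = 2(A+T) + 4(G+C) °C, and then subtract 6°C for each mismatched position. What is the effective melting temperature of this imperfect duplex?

Primer base counts: A=5, T=3, G=3, C=1 → A+T=8, G+C=4
Perfect-match Tm = 2(8) + 4(4) = 16 + 16 = 32°C
Mismatches (positions where the bases are not complementary): 1 (at position 2)
Effective Tm = 32 − 1×6 = 32 − 6 = 26°C

26°C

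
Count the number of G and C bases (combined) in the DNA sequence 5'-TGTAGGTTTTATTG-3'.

Scanning the sequence gives C=0, A=2, G=4, T=8.
Total G or C: 4 + 0 = 4

4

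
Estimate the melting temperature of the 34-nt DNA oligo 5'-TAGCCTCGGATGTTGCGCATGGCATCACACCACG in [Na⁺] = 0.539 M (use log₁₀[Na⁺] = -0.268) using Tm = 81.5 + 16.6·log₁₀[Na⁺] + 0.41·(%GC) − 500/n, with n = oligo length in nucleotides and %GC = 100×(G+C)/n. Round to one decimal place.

86.5°C

Length n = 34. A=7, C=11, G=9, T=7
G+C = 20, so %GC = 20/34 × 100 = 58.824%
Salt term: 16.6 × (-0.268) = -4.449
GC term: 0.41 × 58.824 = 24.118; length term: −500/34 = −14.706
Tm = 81.5 + (-4.449) + 24.118 − 14.706 = 86.463 → 86.5°C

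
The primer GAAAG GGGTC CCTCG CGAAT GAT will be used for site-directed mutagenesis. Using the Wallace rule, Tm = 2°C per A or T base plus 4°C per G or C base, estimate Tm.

72°C

Base counts: G=8, C=5, T=4, A=6
AT pairs contribute 10, GC pairs contribute 13.
Tm = 4·13 + 2·10 = 52 + 20 = 72°C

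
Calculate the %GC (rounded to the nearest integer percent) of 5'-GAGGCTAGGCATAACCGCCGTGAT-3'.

58%

Counting bases: C=6, T=4, A=6, G=8
G+C = 8 + 6 = 14 out of 24 bases
%GC = 14/24 × 100 = 58.33% ≈ 58%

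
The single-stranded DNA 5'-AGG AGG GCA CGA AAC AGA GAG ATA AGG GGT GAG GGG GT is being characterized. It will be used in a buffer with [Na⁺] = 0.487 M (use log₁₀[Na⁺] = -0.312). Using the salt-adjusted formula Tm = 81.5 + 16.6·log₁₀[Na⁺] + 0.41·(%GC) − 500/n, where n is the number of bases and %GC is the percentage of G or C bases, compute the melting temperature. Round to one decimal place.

86.9°C

Length n = 38. A=13, C=3, T=3, G=19
G+C = 22, so %GC = 22/38 × 100 = 57.895%
Salt term: 16.6 × (-0.312) = -5.179
GC term: 0.41 × 57.895 = 23.737; length term: −500/38 = −13.158
Tm = 81.5 + (-5.179) + 23.737 − 13.158 = 86.9 → 86.9°C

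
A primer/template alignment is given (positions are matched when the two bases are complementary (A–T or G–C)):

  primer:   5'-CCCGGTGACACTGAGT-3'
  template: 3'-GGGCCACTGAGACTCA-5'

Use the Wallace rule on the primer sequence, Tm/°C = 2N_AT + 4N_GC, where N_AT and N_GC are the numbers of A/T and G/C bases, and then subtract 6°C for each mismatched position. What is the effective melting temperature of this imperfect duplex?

46°C

Primer base counts: A=3, T=3, G=5, C=5 → A+T=6, G+C=10
Perfect-match Tm = 2(6) + 4(10) = 12 + 40 = 52°C
Mismatches (positions where the bases are not complementary): 1 (at position 10)
Effective Tm = 52 − 1×6 = 52 − 6 = 46°C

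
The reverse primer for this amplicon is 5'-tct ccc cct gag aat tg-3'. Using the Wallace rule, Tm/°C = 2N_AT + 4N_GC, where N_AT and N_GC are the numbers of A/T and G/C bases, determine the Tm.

52°C

Base counts: C=6, T=5, G=3, A=3
So N_AT = 8 and N_GC = 9.
Tm = 2(8) + 4(9) = 16 + 36 = 52°C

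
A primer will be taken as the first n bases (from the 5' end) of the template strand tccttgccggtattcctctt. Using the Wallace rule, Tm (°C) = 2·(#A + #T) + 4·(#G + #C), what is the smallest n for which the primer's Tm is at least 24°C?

n = 8

First 7 bases: TCCTTGC → Tm = 22°C (< 24°C)
First 8 bases: TCCTTGCC → Tm = 26°C (≥ 24°C)
Since every base adds ≥2°C, Tm only increases with n, so the threshold is first crossed at n = 8.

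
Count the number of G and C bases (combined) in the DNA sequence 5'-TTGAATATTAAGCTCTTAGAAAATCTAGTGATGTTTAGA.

Scanning the sequence gives C=3, A=14, T=15, G=7.
G+C = 7 + 3 = 10

10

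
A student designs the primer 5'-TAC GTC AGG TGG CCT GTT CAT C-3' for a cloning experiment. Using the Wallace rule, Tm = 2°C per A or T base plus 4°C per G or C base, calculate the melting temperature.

G=6, T=7, A=3, C=6
So N_AT = 10 and N_GC = 12.
Tm = 4·12 + 2·10 = 48 + 20 = 68°C

68°C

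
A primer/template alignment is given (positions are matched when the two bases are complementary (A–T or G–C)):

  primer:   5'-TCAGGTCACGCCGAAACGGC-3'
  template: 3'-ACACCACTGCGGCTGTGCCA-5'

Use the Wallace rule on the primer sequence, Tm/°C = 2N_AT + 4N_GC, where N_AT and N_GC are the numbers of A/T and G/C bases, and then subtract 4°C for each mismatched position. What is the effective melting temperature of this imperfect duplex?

Primer base counts: A=5, T=2, G=6, C=7 → A+T=7, G+C=13
Perfect-match Tm = 2(7) + 4(13) = 14 + 52 = 66°C
Mismatches (positions where the bases are not complementary): 5 (at positions 2, 3, 7, 15, 20)
Effective Tm = 66 − 5×4 = 66 − 20 = 46°C

46°C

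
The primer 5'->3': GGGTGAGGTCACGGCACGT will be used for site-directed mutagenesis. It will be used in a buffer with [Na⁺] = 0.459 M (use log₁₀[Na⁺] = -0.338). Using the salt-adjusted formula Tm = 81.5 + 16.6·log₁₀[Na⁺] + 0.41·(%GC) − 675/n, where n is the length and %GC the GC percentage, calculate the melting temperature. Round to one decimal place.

Length n = 19. Counting bases: A=3, T=3, C=4, G=9
G+C = 13, so %GC = 13/19 × 100 = 68.421%
Salt term: 16.6 × (-0.338) = -5.611
GC term: 0.41 × 68.421 = 28.053; length term: −675/19 = −35.526
Tm = 81.5 + (-5.611) + 28.053 − 35.526 = 68.416 → 68.4°C

68.4°C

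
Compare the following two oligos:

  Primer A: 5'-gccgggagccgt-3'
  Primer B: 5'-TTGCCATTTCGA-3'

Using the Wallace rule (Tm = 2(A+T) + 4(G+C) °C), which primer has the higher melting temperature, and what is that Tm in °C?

Primer A: A+T=2, G+C=10 → Tm = 2(2)+4(10) = 44°C
Primer B: A+T=7, G+C=5 → Tm = 2(7)+4(5) = 34°C
44°C vs 34°C → primer A is higher.

Primer A, 44°C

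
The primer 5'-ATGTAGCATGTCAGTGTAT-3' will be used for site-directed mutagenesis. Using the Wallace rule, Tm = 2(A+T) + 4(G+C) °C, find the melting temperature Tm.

52°C

Scanning the sequence gives A=5, T=7, G=5, C=2.
A+T = 12, G+C = 7
Tm = 2(12) + 4(7) = 24 + 28 = 52°C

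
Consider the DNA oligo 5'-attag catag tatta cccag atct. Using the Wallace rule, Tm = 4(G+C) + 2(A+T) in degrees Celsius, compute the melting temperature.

Counting bases: G=3, A=8, T=8, C=5
A+T = 16, G+C = 8
Tm = 2(16) + 4(8) = 32 + 32 = 64°C

64°C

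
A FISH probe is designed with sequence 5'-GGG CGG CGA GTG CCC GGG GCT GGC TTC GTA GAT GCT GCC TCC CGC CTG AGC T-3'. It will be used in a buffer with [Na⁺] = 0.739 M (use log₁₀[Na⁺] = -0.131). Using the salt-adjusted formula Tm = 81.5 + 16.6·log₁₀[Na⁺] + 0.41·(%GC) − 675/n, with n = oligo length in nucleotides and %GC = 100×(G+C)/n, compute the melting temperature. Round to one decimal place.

Length n = 52. Counting bases: C=17, T=10, A=4, G=21
G+C = 38, so %GC = 38/52 × 100 = 73.077%
Salt term: 16.6 × (-0.131) = -2.175
GC term: 0.41 × 73.077 = 29.962; length term: −675/52 = −12.981
Tm = 81.5 + (-2.175) + 29.962 − 12.981 = 96.306 → 96.3°C

96.3°C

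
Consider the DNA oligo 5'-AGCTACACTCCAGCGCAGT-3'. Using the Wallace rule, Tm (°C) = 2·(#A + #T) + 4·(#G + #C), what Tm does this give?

T=3, G=4, A=5, C=7
A+T = 8, G+C = 11
Tm = 4·11 + 2·8 = 44 + 16 = 60°C

60°C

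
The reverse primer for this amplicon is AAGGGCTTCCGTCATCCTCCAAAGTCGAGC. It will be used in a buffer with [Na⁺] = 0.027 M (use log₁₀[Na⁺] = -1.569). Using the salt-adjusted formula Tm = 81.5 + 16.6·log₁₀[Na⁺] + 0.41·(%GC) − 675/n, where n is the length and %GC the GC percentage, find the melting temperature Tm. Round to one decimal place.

Length n = 30. Counting bases: T=6, A=7, C=10, G=7
G+C = 17, so %GC = 17/30 × 100 = 56.667%
Salt term: 16.6 × (-1.569) = -26.045
GC term: 0.41 × 56.667 = 23.233; length term: −675/30 = −22.5
Tm = 81.5 + (-26.045) + 23.233 − 22.5 = 56.188 → 56.2°C

56.2°C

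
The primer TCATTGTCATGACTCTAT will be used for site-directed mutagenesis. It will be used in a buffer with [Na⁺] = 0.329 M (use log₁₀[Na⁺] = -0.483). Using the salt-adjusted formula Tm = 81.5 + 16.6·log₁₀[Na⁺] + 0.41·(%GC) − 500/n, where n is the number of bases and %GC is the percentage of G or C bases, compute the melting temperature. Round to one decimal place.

Length n = 18. Counting bases: T=8, A=4, C=4, G=2
G+C = 6, so %GC = 6/18 × 100 = 33.333%
Salt term: 16.6 × (-0.483) = -8.018
GC term: 0.41 × 33.333 = 13.667; length term: −500/18 = −27.778
Tm = 81.5 + (-8.018) + 13.667 − 27.778 = 59.371 → 59.4°C

59.4°C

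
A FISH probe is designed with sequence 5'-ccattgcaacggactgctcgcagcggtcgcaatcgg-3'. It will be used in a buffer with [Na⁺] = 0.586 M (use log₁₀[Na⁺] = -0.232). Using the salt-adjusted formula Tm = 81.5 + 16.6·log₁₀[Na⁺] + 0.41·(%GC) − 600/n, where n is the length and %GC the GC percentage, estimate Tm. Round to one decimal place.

87.2°C

Length n = 36. Base counts: C=12, A=7, T=6, G=11
G+C = 23, so %GC = 23/36 × 100 = 63.889%
Salt term: 16.6 × (-0.232) = -3.851
GC term: 0.41 × 63.889 = 26.194; length term: −600/36 = −16.667
Tm = 81.5 + (-3.851) + 26.194 − 16.667 = 87.176 → 87.2°C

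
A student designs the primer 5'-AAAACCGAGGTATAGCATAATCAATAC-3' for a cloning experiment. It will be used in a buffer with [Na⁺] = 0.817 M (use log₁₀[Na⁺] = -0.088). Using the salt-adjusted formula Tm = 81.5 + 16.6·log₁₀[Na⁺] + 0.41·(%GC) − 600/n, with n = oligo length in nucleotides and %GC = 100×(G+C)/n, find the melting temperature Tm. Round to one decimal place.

Length n = 27. Counting bases: A=13, T=5, G=4, C=5
G+C = 9, so %GC = 9/27 × 100 = 33.333%
Salt term: 16.6 × (-0.088) = -1.461
GC term: 0.41 × 33.333 = 13.667; length term: −600/27 = −22.222
Tm = 81.5 + (-1.461) + 13.667 − 22.222 = 71.484 → 71.5°C

71.5°C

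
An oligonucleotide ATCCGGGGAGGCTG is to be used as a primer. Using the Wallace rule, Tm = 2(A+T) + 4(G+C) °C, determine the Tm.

Counting bases: G=7, A=2, T=2, C=3
AT pairs contribute 4, GC pairs contribute 10.
Tm = 2(4) + 4(10) = 8 + 40 = 48°C

48°C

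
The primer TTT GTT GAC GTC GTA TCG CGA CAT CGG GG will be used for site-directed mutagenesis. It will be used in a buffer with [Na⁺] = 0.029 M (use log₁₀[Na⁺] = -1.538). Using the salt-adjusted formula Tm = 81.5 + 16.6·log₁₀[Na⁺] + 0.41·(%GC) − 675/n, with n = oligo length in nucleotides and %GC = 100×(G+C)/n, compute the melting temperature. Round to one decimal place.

55.3°C

Length n = 29. Base counts: A=4, T=9, G=10, C=6
G+C = 16, so %GC = 16/29 × 100 = 55.172%
Salt term: 16.6 × (-1.538) = -25.531
GC term: 0.41 × 55.172 = 22.621; length term: −675/29 = −23.276
Tm = 81.5 + (-25.531) + 22.621 − 23.276 = 55.314 → 55.3°C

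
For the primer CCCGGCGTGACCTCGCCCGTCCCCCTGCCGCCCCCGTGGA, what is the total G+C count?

33

Scanning the sequence gives G=11, T=5, C=22, A=2.
Total G or C: 11 + 22 = 33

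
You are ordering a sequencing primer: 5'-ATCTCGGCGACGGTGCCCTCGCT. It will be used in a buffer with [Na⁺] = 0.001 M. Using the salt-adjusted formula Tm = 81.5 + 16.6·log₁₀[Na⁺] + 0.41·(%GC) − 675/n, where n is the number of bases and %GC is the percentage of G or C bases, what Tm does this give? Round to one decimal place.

Length n = 23. A=2, T=5, C=9, G=7
G+C = 16, so %GC = 16/23 × 100 = 69.565%
Salt term: 16.6 × (-3) = -49.8
GC term: 0.41 × 69.565 = 28.522; length term: −675/23 = −29.348
Tm = 81.5 + (-49.8) + 28.522 − 29.348 = 30.874 → 30.9°C

30.9°C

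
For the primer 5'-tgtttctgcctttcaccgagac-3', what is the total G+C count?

11

Counting bases: A=3, T=8, C=7, G=4
G+C = 4 + 7 = 11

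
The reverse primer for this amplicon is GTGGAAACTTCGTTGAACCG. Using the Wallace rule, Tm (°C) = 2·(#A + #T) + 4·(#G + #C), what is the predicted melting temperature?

60°C

Counting bases: T=5, C=4, G=6, A=5
A+T = 10, G+C = 10
Tm = 2×10 + 4×10 = 60°C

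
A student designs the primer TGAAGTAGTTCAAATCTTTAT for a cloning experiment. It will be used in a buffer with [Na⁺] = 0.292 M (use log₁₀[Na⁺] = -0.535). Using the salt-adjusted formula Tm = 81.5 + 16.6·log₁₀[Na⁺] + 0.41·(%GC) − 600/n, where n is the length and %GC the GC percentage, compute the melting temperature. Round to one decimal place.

Length n = 21. Counting bases: A=7, C=2, T=9, G=3
G+C = 5, so %GC = 5/21 × 100 = 23.81%
Salt term: 16.6 × (-0.535) = -8.881
GC term: 0.41 × 23.81 = 9.762; length term: −600/21 = −28.571
Tm = 81.5 + (-8.881) + 9.762 − 28.571 = 53.81 → 53.8°C

53.8°C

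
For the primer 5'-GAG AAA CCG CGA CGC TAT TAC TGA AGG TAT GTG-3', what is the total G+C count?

Scanning the sequence gives T=7, G=10, A=10, C=6.
Total G or C: 10 + 6 = 16

16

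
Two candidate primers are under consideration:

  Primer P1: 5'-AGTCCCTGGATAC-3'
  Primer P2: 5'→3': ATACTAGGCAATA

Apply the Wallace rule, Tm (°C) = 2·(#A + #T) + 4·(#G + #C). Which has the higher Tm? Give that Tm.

Primer P1, 40°C

Primer P1: A+T=6, G+C=7 → Tm = 2(6)+4(7) = 40°C
Primer P2: A+T=9, G+C=4 → Tm = 2(9)+4(4) = 34°C
40°C vs 34°C → primer P1 is higher.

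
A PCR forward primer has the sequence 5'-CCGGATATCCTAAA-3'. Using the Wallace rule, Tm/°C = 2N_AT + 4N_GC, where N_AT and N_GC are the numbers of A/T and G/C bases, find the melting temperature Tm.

Base counts: A=5, C=4, G=2, T=3
AT pairs contribute 8, GC pairs contribute 6.
Tm = 4·6 + 2·8 = 24 + 16 = 40°C

40°C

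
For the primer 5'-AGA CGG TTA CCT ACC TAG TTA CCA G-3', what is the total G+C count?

Scanning the sequence gives A=7, T=6, C=7, G=5.
Total G or C: 5 + 7 = 12

12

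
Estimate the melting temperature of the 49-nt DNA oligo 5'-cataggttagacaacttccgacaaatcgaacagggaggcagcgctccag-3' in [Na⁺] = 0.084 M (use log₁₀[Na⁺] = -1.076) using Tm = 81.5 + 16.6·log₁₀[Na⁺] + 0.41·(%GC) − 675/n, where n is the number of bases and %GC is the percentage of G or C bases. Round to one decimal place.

71.6°C

Length n = 49. Counting bases: C=13, A=16, T=7, G=13
G+C = 26, so %GC = 26/49 × 100 = 53.061%
Salt term: 16.6 × (-1.076) = -17.862
GC term: 0.41 × 53.061 = 21.755; length term: −675/49 = −13.776
Tm = 81.5 + (-17.862) + 21.755 − 13.776 = 71.617 → 71.6°C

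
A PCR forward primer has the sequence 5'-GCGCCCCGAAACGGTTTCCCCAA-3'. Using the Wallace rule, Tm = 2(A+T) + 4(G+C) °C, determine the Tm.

C=10, A=5, G=5, T=3
AT pairs contribute 8, GC pairs contribute 15.
Tm = 2(8) + 4(15) = 16 + 60 = 76°C

76°C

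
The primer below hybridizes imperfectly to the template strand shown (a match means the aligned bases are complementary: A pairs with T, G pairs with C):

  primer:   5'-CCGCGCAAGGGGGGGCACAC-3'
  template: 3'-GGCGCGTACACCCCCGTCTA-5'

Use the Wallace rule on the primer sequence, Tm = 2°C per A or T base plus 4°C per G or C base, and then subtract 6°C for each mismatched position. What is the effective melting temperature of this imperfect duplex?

48°C

Primer base counts: A=4, T=0, G=9, C=7 → A+T=4, G+C=16
Perfect-match Tm = 2(4) + 4(16) = 8 + 64 = 72°C
Mismatches (positions where the bases are not complementary): 4 (at positions 8, 10, 18, 20)
Effective Tm = 72 − 4×6 = 72 − 24 = 48°C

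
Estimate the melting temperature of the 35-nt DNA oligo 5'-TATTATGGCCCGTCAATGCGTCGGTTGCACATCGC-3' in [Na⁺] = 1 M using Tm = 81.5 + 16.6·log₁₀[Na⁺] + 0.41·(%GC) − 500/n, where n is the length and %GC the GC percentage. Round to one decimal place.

Length n = 35. Counting bases: T=10, G=9, C=10, A=6
G+C = 19, so %GC = 19/35 × 100 = 54.286%
Salt term: 16.6 × (0) = 0
GC term: 0.41 × 54.286 = 22.257; length term: −500/35 = −14.286
Tm = 81.5 + (0) + 22.257 − 14.286 = 89.471 → 89.5°C

89.5°C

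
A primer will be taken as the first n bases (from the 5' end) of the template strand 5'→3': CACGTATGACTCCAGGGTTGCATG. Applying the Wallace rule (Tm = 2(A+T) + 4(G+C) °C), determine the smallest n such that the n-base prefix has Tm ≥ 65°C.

First 20 bases: CACGTATGACTCCAGGGTTG → Tm = 62°C (< 65°C)
First 21 bases: CACGTATGACTCCAGGGTTGC → Tm = 66°C (≥ 65°C)
Each additional base adds 2°C (A/T) or 4°C (G/C), so Tm is non-decreasing in n; n = 21 is the first length to reach 65°C.

n = 21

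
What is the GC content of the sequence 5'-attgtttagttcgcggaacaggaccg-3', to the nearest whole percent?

Counting bases: T=7, C=5, A=6, G=8
G+C = 8 + 5 = 13 out of 26 bases
%GC = 13/26 × 100 = 50% ≈ 50%

50%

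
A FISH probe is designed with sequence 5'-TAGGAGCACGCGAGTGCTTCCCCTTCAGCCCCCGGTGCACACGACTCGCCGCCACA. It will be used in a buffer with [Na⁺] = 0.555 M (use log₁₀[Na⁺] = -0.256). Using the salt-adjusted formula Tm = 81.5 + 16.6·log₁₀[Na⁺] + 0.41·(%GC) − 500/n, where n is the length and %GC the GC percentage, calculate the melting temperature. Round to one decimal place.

96.1°C

Length n = 56. Base counts: G=14, A=10, C=24, T=8
G+C = 38, so %GC = 38/56 × 100 = 67.857%
Salt term: 16.6 × (-0.256) = -4.25
GC term: 0.41 × 67.857 = 27.821; length term: −500/56 = −8.929
Tm = 81.5 + (-4.25) + 27.821 − 8.929 = 96.142 → 96.1°C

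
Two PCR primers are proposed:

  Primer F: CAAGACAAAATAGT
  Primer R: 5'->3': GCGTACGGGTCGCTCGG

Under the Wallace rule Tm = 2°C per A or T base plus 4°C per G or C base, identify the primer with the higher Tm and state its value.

Primer F: A+T=10, G+C=4 → Tm = 2(10)+4(4) = 36°C
Primer R: A+T=4, G+C=13 → Tm = 2(4)+4(13) = 60°C
36°C vs 60°C → primer R is higher.

Primer R, 60°C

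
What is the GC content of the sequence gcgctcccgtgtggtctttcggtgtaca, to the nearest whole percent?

Base counts: A=2, T=9, G=9, C=8
G+C = 9 + 8 = 17 out of 28 bases
%GC = 17/28 × 100 = 60.71% ≈ 61%

61%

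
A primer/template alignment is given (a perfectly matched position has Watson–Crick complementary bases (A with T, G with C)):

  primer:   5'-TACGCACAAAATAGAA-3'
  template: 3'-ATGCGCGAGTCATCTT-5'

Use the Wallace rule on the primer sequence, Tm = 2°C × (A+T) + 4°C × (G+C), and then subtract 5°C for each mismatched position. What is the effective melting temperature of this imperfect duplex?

Primer base counts: A=9, T=2, G=2, C=3 → A+T=11, G+C=5
Perfect-match Tm = 2(11) + 4(5) = 22 + 20 = 42°C
Mismatches (positions where the bases are not complementary): 4 (at positions 6, 8, 9, 11)
Effective Tm = 42 − 4×5 = 42 − 20 = 22°C

22°C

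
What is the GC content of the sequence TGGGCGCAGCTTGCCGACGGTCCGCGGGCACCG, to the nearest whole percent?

Scanning the sequence gives A=3, T=4, G=14, C=12.
G+C = 14 + 12 = 26 out of 33 bases
%GC = 26/33 × 100 = 78.79% ≈ 79%

79%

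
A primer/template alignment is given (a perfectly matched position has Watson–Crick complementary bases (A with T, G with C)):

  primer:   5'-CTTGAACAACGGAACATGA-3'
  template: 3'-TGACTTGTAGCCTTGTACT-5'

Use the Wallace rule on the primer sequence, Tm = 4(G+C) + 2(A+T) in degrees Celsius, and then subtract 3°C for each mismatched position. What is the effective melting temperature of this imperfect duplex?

45°C

Primer base counts: A=8, T=3, G=4, C=4 → A+T=11, G+C=8
Perfect-match Tm = 2(11) + 4(8) = 22 + 32 = 54°C
Mismatches (positions where the bases are not complementary): 3 (at positions 1, 2, 9)
Effective Tm = 54 − 3×3 = 54 − 9 = 45°C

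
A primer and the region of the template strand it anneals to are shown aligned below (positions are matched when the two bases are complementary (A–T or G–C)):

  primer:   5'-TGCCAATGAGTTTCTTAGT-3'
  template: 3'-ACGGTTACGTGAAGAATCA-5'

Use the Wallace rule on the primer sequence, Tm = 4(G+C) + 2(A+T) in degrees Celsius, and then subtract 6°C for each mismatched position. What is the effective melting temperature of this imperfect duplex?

Primer base counts: A=4, T=8, G=4, C=3 → A+T=12, G+C=7
Perfect-match Tm = 2(12) + 4(7) = 24 + 28 = 52°C
Mismatches (positions where the bases are not complementary): 3 (at positions 9, 10, 11)
Effective Tm = 52 − 3×6 = 52 − 18 = 34°C

34°C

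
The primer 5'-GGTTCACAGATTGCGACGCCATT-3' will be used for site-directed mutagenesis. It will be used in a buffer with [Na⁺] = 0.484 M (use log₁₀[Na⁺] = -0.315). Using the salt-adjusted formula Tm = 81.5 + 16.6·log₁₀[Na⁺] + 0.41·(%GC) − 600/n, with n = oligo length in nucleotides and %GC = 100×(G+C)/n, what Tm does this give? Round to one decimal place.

71.6°C

Length n = 23. G=6, C=6, A=5, T=6
G+C = 12, so %GC = 12/23 × 100 = 52.174%
Salt term: 16.6 × (-0.315) = -5.229
GC term: 0.41 × 52.174 = 21.391; length term: −600/23 = −26.087
Tm = 81.5 + (-5.229) + 21.391 − 26.087 = 71.575 → 71.6°C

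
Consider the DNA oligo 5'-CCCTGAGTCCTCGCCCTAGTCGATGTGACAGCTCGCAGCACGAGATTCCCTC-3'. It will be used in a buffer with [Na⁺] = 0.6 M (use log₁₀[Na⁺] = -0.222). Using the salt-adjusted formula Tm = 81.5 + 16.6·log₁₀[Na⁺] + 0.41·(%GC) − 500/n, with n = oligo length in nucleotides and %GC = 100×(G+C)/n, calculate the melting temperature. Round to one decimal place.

Length n = 52. G=12, A=9, T=11, C=20
G+C = 32, so %GC = 32/52 × 100 = 61.538%
Salt term: 16.6 × (-0.222) = -3.685
GC term: 0.41 × 61.538 = 25.231; length term: −500/52 = −9.615
Tm = 81.5 + (-3.685) + 25.231 − 9.615 = 93.431 → 93.4°C

93.4°C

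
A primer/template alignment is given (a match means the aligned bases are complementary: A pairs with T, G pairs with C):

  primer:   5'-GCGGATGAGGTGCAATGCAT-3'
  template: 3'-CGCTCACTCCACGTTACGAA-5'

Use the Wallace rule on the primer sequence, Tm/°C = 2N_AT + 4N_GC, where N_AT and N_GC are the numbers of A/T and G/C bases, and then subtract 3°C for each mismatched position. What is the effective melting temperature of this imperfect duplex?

53°C

Primer base counts: A=5, T=4, G=8, C=3 → A+T=9, G+C=11
Perfect-match Tm = 2(9) + 4(11) = 18 + 44 = 62°C
Mismatches (positions where the bases are not complementary): 3 (at positions 4, 5, 19)
Effective Tm = 62 − 3×3 = 62 − 9 = 53°C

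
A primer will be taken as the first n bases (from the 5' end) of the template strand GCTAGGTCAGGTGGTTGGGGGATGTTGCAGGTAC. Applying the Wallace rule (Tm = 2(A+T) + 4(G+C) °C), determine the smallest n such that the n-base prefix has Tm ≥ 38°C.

n = 12

First 11 bases: GCTAGGTCAGG → Tm = 36°C (< 38°C)
First 12 bases: GCTAGGTCAGGT → Tm = 38°C (≥ 38°C)
Each additional base adds 2°C (A/T) or 4°C (G/C), so Tm is non-decreasing in n; n = 12 is the first length to reach 38°C.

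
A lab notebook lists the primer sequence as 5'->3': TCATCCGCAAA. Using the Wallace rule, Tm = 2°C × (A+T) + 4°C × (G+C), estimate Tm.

Counting bases: G=1, A=4, C=4, T=2
A+T = 6, G+C = 5
Tm = 2×6 + 4×5 = 32°C

32°C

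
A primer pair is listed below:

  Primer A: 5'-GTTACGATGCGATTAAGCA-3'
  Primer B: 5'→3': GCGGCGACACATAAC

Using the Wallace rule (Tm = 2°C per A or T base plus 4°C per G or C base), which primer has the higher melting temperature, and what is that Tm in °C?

Primer A: A+T=11, G+C=8 → Tm = 2(11)+4(8) = 54°C
Primer B: A+T=6, G+C=9 → Tm = 2(6)+4(9) = 48°C
54°C vs 48°C → primer A is higher.

Primer A, 54°C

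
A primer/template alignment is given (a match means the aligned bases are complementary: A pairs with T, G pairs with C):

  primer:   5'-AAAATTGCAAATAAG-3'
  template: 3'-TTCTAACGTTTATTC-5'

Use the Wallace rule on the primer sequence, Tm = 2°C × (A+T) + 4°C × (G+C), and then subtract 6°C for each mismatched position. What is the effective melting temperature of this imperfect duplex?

Primer base counts: A=9, T=3, G=2, C=1 → A+T=12, G+C=3
Perfect-match Tm = 2(12) + 4(3) = 24 + 12 = 36°C
Mismatches (positions where the bases are not complementary): 1 (at position 3)
Effective Tm = 36 − 1×6 = 36 − 6 = 30°C

30°C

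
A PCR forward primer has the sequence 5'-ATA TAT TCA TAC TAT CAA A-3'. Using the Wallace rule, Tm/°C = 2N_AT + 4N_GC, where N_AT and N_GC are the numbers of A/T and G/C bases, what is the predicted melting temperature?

Counting bases: A=9, T=7, G=0, C=3
A+T = 16, G+C = 3
Tm = 2(16) + 4(3) = 32 + 12 = 44°C

44°C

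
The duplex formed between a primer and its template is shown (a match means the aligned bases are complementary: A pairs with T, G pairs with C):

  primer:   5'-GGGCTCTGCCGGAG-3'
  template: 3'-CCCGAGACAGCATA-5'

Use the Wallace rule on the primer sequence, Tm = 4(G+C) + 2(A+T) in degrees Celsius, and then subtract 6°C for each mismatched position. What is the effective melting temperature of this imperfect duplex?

Primer base counts: A=1, T=2, G=7, C=4 → A+T=3, G+C=11
Perfect-match Tm = 2(3) + 4(11) = 6 + 44 = 50°C
Mismatches (positions where the bases are not complementary): 3 (at positions 9, 12, 14)
Effective Tm = 50 − 3×6 = 50 − 18 = 32°C

32°C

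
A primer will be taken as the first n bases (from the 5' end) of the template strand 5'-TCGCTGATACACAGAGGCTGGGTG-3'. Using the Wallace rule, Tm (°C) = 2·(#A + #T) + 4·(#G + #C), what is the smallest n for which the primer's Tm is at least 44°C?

n = 15

First 14 bases: TCGCTGATACACAG → Tm = 42°C (< 44°C)
First 15 bases: TCGCTGATACACAGA → Tm = 44°C (≥ 44°C)
Since every base adds ≥2°C, Tm only increases with n, so the threshold is first crossed at n = 15.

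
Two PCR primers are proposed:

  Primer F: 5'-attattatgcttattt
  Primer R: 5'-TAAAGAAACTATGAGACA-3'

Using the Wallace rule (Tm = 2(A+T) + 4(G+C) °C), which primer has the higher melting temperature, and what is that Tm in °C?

Primer F: A+T=14, G+C=2 → Tm = 2(14)+4(2) = 36°C
Primer R: A+T=13, G+C=5 → Tm = 2(13)+4(5) = 46°C
36°C vs 46°C → primer R is higher.

Primer R, 46°C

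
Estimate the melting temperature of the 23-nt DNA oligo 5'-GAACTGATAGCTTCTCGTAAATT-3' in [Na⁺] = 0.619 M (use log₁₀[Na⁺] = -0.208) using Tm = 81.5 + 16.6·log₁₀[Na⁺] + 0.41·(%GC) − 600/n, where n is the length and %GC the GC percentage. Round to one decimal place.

Length n = 23. Scanning the sequence gives A=7, C=4, T=8, G=4.
G+C = 8, so %GC = 8/23 × 100 = 34.783%
Salt term: 16.6 × (-0.208) = -3.453
GC term: 0.41 × 34.783 = 14.261; length term: −600/23 = −26.087
Tm = 81.5 + (-3.453) + 14.261 − 26.087 = 66.221 → 66.2°C

66.2°C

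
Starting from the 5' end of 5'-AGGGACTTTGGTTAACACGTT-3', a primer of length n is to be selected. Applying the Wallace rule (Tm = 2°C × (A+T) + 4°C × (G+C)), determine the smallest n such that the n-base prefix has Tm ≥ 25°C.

n = 9

First 8 bases: AGGGACTT → Tm = 24°C (< 25°C)
First 9 bases: AGGGACTTT → Tm = 26°C (≥ 25°C)
Each additional base adds 2°C (A/T) or 4°C (G/C), so Tm is non-decreasing in n; n = 9 is the first length to reach 25°C.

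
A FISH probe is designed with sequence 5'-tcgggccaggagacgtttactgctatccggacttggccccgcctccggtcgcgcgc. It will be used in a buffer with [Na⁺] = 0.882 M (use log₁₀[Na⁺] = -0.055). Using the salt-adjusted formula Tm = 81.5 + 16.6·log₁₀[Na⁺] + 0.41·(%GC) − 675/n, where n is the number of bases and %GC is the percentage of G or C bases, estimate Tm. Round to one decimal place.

97.1°C

Length n = 56. Scanning the sequence gives C=21, T=11, G=18, A=6.
G+C = 39, so %GC = 39/56 × 100 = 69.643%
Salt term: 16.6 × (-0.055) = -0.913
GC term: 0.41 × 69.643 = 28.554; length term: −675/56 = −12.054
Tm = 81.5 + (-0.913) + 28.554 − 12.054 = 97.087 → 97.1°C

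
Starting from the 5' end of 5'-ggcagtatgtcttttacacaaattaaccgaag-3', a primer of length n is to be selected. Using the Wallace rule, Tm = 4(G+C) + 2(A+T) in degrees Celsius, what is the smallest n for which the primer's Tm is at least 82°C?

n = 30

First 29 bases: GGCAGTATGTCTTTTACACAAATTAACCG → Tm = 80°C (< 82°C)
First 30 bases: GGCAGTATGTCTTTTACACAAATTAACCGA → Tm = 82°C (≥ 82°C)
Since every base adds ≥2°C, Tm only increases with n, so the threshold is first crossed at n = 30.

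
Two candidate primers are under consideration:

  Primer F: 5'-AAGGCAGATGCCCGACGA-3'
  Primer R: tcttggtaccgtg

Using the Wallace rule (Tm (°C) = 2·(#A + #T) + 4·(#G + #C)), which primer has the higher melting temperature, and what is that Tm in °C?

Primer F: A+T=7, G+C=11 → Tm = 2(7)+4(11) = 58°C
Primer R: A+T=6, G+C=7 → Tm = 2(6)+4(7) = 40°C
58°C vs 40°C → primer F is higher.

Primer F, 58°C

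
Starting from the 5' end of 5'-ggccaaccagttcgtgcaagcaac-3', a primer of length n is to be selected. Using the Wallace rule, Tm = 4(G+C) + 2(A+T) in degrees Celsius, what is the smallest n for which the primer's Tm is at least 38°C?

First 11 bases: GGCCAACCAGT → Tm = 36°C (< 38°C)
First 12 bases: GGCCAACCAGTT → Tm = 38°C (≥ 38°C)
Each additional base adds 2°C (A/T) or 4°C (G/C), so Tm is non-decreasing in n; n = 12 is the first length to reach 38°C.

n = 12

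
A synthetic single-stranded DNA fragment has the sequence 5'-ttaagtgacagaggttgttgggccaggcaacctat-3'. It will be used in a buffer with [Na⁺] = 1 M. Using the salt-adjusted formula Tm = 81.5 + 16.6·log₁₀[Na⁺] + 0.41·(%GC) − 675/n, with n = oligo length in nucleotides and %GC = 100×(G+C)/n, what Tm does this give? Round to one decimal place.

Length n = 35. Counting bases: A=9, G=11, C=6, T=9
G+C = 17, so %GC = 17/35 × 100 = 48.571%
Salt term: 16.6 × (0) = 0
GC term: 0.41 × 48.571 = 19.914; length term: −675/35 = −19.286
Tm = 81.5 + (0) + 19.914 − 19.286 = 82.128 → 82.1°C

82.1°C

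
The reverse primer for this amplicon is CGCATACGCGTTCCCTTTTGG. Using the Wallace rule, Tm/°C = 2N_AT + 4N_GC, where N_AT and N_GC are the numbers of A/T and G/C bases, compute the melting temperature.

A=2, C=7, G=5, T=7
AT pairs contribute 9, GC pairs contribute 12.
Tm = 4·12 + 2·9 = 48 + 18 = 66°C

66°C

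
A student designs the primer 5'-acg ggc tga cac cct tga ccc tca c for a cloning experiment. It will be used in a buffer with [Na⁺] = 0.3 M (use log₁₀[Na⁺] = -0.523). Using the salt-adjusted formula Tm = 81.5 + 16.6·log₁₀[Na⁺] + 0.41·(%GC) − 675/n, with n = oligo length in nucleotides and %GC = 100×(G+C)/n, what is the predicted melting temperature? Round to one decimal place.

Length n = 25. G=5, T=4, A=5, C=11
G+C = 16, so %GC = 16/25 × 100 = 64%
Salt term: 16.6 × (-0.523) = -8.682
GC term: 0.41 × 64 = 26.24; length term: −675/25 = −27
Tm = 81.5 + (-8.682) + 26.24 − 27 = 72.058 → 72.1°C

72.1°C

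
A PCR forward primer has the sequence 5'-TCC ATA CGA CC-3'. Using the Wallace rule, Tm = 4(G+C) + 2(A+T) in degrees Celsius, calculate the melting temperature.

34°C

Counting bases: G=1, A=3, C=5, T=2
So N_AT = 5 and N_GC = 6.
Tm = 2(5) + 4(6) = 10 + 24 = 34°C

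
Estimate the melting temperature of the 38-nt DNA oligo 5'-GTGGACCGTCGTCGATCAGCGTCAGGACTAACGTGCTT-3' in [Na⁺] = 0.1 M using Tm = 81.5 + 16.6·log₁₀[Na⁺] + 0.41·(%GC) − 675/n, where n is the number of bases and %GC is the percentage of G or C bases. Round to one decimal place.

Length n = 38. Counting bases: T=9, C=10, G=12, A=7
G+C = 22, so %GC = 22/38 × 100 = 57.895%
Salt term: 16.6 × (-1) = -16.6
GC term: 0.41 × 57.895 = 23.737; length term: −675/38 = −17.763
Tm = 81.5 + (-16.6) + 23.737 − 17.763 = 70.874 → 70.9°C

70.9°C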